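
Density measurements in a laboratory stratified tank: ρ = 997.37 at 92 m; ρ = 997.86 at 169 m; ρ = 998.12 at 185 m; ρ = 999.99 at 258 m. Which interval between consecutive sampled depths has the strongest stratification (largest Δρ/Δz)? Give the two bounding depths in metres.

185–258 m

Compute the density gradient over each adjacent pair:
  92–169 m: Δρ/Δz = 0.49/77 = 6.4 × 10⁻³ kg m⁻⁴
  169–185 m: Δρ/Δz = 0.26/16 = 0.016 kg m⁻⁴
  185–258 m: Δρ/Δz = 1.87/73 = 0.026 kg m⁻⁴
The largest gradient is in the 185–258 m interval — the pycnocline.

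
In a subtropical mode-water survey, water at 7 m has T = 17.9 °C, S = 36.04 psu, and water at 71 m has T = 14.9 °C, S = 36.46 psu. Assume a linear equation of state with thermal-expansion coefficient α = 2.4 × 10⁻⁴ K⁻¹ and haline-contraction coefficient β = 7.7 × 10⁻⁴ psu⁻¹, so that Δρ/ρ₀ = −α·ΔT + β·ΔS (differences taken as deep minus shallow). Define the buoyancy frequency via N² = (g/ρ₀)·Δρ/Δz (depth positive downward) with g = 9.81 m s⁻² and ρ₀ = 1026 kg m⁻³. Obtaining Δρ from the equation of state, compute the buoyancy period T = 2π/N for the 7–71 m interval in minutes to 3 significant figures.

8.28 min

ΔT = -3.0 K, ΔS = +0.42 psu (deep − shallow).
Δρ/ρ₀ = −αΔT + βΔS = 7.20 × 10⁻⁴ + 3.234 × 10⁻⁴ = 1.0434 × 10⁻³, so Δρ ≈ 1.071 kg m⁻³.
N² = (g/ρ₀)·Δρ/Δz = g·(Δρ/ρ₀)/Δz = 9.81 × 1.0434 × 10⁻³ / 64 = 1.5993 × 10⁻⁴ s⁻².
N = √(1.5993 × 10⁻⁴) = 0.012646 rad s⁻¹ → T = 2π/N = 496.85 s = 8.2808 min ≈ 8.28 min.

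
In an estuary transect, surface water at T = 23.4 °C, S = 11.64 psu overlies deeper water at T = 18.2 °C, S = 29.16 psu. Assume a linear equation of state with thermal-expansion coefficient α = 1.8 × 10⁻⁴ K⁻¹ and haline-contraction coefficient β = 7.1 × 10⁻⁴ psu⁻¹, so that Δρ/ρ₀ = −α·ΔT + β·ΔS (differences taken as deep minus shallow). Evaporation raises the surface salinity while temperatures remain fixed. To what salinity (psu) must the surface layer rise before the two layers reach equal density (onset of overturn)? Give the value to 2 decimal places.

Neutral buoyancy requires −α(T_deep − T_surf) + β(S_deep − S_surf′) = 0.
S_surf′ = S_deep − (α/β)·ΔT = 29.16 − (1.8 × 10⁻⁴/7.1 × 10⁻⁴)·(-5.2) = 30.4783 psu.
Increase required: 30.4783 − 11.64 = 18.8383 psu.

30.48 psu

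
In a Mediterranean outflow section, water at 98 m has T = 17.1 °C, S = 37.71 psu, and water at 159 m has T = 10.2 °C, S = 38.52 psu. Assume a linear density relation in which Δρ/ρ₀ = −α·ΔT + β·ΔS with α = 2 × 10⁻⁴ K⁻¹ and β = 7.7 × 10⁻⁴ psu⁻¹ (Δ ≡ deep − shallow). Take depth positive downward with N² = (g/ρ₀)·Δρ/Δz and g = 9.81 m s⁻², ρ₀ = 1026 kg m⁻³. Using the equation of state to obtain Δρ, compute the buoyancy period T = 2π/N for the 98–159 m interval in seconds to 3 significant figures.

350 s

ΔT = -6.9 K, ΔS = +0.81 psu (deep − shallow).
Δρ/ρ₀ = −αΔT + βΔS = 1.38 × 10⁻³ + 6.237 × 10⁻⁴ = 2.0037 × 10⁻³, so Δρ ≈ 2.056 kg m⁻³.
N² = (g/ρ₀)·Δρ/Δz = g·(Δρ/ρ₀)/Δz = 9.81 × 2.0037 × 10⁻³ / 61 = 3.2223 × 10⁻⁴ s⁻².
N = √(3.2223 × 10⁻⁴) = 0.017951 rad s⁻¹ → T = 2π/N = 350.02 s ≈ 350 s.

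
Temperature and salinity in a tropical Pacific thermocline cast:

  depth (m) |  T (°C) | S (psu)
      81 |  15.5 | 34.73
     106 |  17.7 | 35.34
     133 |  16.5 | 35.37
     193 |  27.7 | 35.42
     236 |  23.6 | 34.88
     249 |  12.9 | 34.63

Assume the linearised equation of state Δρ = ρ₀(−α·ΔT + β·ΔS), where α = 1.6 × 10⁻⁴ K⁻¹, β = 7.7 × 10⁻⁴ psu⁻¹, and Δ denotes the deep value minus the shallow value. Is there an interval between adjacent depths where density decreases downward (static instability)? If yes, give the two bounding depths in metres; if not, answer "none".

Evaluate Δρ/ρ₀ = −αΔT + βΔS across each adjacent pair:
  81–106 m: −αΔT+βΔS = −(1.6 × 10⁻⁴)(+2.2)+(7.7 × 10⁻⁴)(+0.61) = 1.2 × 10⁻⁴ → stable
  106–133 m: −αΔT+βΔS = −(1.6 × 10⁻⁴)(-1.2)+(7.7 × 10⁻⁴)(+0.03) = 2.2 × 10⁻⁴ → stable
  133–193 m: −αΔT+βΔS = −(1.6 × 10⁻⁴)(+11.2)+(7.7 × 10⁻⁴)(+0.05) = -1.8 × 10⁻³ → UNSTABLE
  193–236 m: −αΔT+βΔS = −(1.6 × 10⁻⁴)(-4.1)+(7.7 × 10⁻⁴)(-0.54) = 2.4 × 10⁻⁴ → stable
  236–249 m: −αΔT+βΔS = −(1.6 × 10⁻⁴)(-10.7)+(7.7 × 10⁻⁴)(-0.25) = 1.5 × 10⁻³ → stable
The 133–193 m interval has Δρ < 0: lighter water underlies denser water.

133–193 m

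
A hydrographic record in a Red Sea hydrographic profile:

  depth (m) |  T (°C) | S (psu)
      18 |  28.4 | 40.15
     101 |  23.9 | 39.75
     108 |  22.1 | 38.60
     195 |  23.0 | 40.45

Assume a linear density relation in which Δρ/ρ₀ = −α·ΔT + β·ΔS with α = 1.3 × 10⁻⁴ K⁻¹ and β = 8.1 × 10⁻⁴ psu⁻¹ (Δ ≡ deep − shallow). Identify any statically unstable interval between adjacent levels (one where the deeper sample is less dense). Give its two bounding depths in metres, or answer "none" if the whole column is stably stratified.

101–108 m

Evaluate Δρ/ρ₀ = −αΔT + βΔS across each adjacent pair:
  18–101 m: −αΔT+βΔS = −(1.3 × 10⁻⁴)(-4.5)+(8.1 × 10⁻⁴)(-0.40) = 2.6 × 10⁻⁴ → stable
  101–108 m: −αΔT+βΔS = −(1.3 × 10⁻⁴)(-1.8)+(8.1 × 10⁻⁴)(-1.15) = -7.0 × 10⁻⁴ → UNSTABLE
  108–195 m: −αΔT+βΔS = −(1.3 × 10⁻⁴)(+0.9)+(8.1 × 10⁻⁴)(+1.85) = 1.4 × 10⁻³ → stable
The 101–108 m interval has Δρ < 0: lighter water underlies denser water.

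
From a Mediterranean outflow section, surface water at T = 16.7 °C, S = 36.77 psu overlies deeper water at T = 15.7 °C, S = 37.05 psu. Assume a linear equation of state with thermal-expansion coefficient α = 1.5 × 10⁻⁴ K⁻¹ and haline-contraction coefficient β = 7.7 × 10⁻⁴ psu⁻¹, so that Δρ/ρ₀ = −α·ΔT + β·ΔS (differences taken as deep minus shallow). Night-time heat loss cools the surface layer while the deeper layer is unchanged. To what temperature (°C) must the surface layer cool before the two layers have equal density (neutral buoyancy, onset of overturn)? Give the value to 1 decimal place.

Neutral buoyancy requires Δρ = 0, i.e. −α(T_deep − T_surf′) + β(S_deep − S_surf) = 0.
T_surf′ = T_deep − (β/α)·ΔS = 15.7 − (7.7 × 10⁻⁴/1.5 × 10⁻⁴)·(+0.28) = 14.263 °C.
Cooling required: 16.7 − (14.263) = 2.437 °C.

14.3 °C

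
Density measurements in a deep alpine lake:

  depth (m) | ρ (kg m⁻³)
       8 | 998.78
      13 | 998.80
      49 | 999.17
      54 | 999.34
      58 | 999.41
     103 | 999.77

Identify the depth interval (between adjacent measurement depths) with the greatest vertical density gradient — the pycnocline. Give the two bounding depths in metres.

49–54 m

Compute the density gradient over each adjacent pair:
  8–13 m: Δρ/Δz = 0.02/5 = 4.0 × 10⁻³ kg m⁻⁴
  13–49 m: Δρ/Δz = 0.37/36 = 0.010 kg m⁻⁴
  49–54 m: Δρ/Δz = 0.17/5 = 0.034 kg m⁻⁴
  54–58 m: Δρ/Δz = 0.07/4 = 0.018 kg m⁻⁴
  58–103 m: Δρ/Δz = 0.36/45 = 8.0 × 10⁻³ kg m⁻⁴
The largest gradient is in the 49–54 m interval — the pycnocline.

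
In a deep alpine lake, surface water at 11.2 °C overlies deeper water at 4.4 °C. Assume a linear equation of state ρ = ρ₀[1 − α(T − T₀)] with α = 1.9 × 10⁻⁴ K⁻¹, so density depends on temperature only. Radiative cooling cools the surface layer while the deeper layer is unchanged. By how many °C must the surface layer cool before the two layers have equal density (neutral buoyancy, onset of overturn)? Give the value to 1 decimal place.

6.8 °C

With temperature the only control, equal density requires T_surf′ = T_deep.
T_surf′ = 4.4 °C.
Cooling required: 11.2 − 4.4 = 6.8 °C.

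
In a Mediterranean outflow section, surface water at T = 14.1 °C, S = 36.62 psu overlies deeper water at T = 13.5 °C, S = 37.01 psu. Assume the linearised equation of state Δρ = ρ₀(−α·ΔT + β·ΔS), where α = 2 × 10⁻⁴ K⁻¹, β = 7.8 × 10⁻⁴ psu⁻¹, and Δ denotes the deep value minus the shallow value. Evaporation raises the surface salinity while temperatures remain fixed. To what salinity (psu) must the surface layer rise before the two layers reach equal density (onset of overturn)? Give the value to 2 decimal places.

37.16 psu

Neutral buoyancy requires −α(T_deep − T_surf) + β(S_deep − S_surf′) = 0.
S_surf′ = S_deep − (α/β)·ΔT = 37.01 − (2 × 10⁻⁴/7.8 × 10⁻⁴)·(-0.6) = 37.1638 psu.
Increase required: 37.1638 − 36.62 = 0.5438 psu.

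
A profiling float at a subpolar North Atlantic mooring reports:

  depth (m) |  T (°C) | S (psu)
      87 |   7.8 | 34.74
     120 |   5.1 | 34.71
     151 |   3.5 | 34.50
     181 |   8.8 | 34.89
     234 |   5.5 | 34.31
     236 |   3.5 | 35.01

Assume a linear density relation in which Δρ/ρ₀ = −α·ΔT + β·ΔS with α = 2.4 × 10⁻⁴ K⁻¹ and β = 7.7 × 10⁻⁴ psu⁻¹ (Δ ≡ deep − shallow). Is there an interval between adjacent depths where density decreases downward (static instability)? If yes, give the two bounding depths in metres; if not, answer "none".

151–181 m

Evaluate Δρ/ρ₀ = −αΔT + βΔS across each adjacent pair:
  87–120 m: −αΔT+βΔS = −(2.4 × 10⁻⁴)(-2.7)+(7.7 × 10⁻⁴)(-0.03) = 6.2 × 10⁻⁴ → stable
  120–151 m: −αΔT+βΔS = −(2.4 × 10⁻⁴)(-1.6)+(7.7 × 10⁻⁴)(-0.21) = 2.2 × 10⁻⁴ → stable
  151–181 m: −αΔT+βΔS = −(2.4 × 10⁻⁴)(+5.3)+(7.7 × 10⁻⁴)(+0.39) = -9.7 × 10⁻⁴ → UNSTABLE
  181–234 m: −αΔT+βΔS = −(2.4 × 10⁻⁴)(-3.3)+(7.7 × 10⁻⁴)(-0.58) = 3.5 × 10⁻⁴ → stable
  234–236 m: −αΔT+βΔS = −(2.4 × 10⁻⁴)(-2.0)+(7.7 × 10⁻⁴)(+0.70) = 1.0 × 10⁻³ → stable
The 151–181 m interval has Δρ < 0: lighter water underlies denser water.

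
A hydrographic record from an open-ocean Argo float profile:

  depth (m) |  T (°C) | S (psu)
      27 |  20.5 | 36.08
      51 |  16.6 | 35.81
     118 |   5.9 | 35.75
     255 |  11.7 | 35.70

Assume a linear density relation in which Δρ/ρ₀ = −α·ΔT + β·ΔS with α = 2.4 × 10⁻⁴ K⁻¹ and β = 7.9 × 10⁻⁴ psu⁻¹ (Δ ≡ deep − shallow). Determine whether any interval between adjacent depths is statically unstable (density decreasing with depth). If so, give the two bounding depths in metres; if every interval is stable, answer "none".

Evaluate Δρ/ρ₀ = −αΔT + βΔS across each adjacent pair:
  27–51 m: −αΔT+βΔS = −(2.4 × 10⁻⁴)(-3.9)+(7.9 × 10⁻⁴)(-0.27) = 7.2 × 10⁻⁴ → stable
  51–118 m: −αΔT+βΔS = −(2.4 × 10⁻⁴)(-10.7)+(7.9 × 10⁻⁴)(-0.06) = 2.5 × 10⁻³ → stable
  118–255 m: −αΔT+βΔS = −(2.4 × 10⁻⁴)(+5.8)+(7.9 × 10⁻⁴)(-0.05) = -1.4 × 10⁻³ → UNSTABLE
The 118–255 m interval has Δρ < 0: lighter water underlies denser water.

118–255 m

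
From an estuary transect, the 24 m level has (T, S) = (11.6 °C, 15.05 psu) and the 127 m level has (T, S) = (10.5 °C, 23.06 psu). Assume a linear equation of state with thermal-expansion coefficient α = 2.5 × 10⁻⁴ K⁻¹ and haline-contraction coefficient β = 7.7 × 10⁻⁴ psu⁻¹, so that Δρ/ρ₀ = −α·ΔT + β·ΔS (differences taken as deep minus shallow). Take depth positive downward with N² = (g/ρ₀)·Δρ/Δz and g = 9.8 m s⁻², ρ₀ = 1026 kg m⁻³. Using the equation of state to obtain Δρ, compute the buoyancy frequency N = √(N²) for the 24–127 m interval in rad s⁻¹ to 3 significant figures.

0.0248 rad s⁻¹

ΔT = -1.1 K, ΔS = +8.01 psu (deep − shallow).
Δρ/ρ₀ = −αΔT + βΔS = 2.75 × 10⁻⁴ + 6.1677 × 10⁻³ = 6.4427 × 10⁻³, so Δρ ≈ 6.610 kg m⁻³.
N² = (g/ρ₀)·Δρ/Δz = g·(Δρ/ρ₀)/Δz = 9.8 × 6.4427 × 10⁻³ / 103 = 6.1299 × 10⁻⁴ s⁻².
N = √(6.1299 × 10⁻⁴) = 0.024759 rad s⁻¹ ≈ 0.0248 rad s⁻¹.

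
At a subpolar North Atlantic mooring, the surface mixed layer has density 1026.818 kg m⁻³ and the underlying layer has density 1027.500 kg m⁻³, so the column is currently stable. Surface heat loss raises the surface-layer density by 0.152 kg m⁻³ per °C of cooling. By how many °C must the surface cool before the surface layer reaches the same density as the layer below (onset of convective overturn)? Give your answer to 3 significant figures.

4.49 °C

Density deficit of the surface layer: 1027.500 − 1026.818 = 0.682 kg m⁻³.
Required change = 0.682 / 0.152 = 4.49 °C.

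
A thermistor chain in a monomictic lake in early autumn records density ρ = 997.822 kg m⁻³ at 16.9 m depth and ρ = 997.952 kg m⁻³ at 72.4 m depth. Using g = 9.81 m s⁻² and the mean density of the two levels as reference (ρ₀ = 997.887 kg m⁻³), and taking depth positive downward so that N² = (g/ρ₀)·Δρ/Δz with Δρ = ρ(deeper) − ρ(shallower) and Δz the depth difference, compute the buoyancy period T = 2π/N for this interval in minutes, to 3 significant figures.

21.8 min

Δρ = 997.952 − 997.822 = 0.130 kg m⁻³ over Δz = 72.4 − 16.9 = 55.5 m.
N² = (9.81/997.887) × (0.130/55.5) = 2.3027 × 10⁻⁵ s⁻².
N = √(2.3027 × 10⁻⁵) = 4.7986 × 10⁻³ rad s⁻¹, so T = 2π/N = 1.3094 × 10³ s = 21.823 min ≈ 21.8 min.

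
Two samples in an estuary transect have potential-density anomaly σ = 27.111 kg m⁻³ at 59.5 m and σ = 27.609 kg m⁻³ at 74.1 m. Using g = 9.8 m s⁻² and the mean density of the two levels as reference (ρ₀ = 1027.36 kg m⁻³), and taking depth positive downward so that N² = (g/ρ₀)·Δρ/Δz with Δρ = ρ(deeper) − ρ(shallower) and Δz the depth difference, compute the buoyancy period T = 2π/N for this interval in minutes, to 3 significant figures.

5.81 min

Δρ = 1027.609 − 1027.111 = 0.498 kg m⁻³ over Δz = 74.1 − 59.5 = 14.6 m.
N² = (9.8/1027.36) × (0.498/14.6) = 3.2537 × 10⁻⁴ s⁻².
N = √(3.2537 × 10⁻⁴) = 0.018038 rad s⁻¹, so T = 2π/N = 348.33 s = 5.8055 min ≈ 5.81 min.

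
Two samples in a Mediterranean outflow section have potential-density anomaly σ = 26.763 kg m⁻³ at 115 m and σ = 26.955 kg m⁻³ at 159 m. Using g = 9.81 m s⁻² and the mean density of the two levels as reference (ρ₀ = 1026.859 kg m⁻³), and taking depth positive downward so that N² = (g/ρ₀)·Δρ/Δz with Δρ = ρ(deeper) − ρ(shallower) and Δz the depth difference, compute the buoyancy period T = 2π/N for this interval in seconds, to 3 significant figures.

Δρ = 1026.955 − 1026.763 = 0.192 kg m⁻³ over Δz = 159 − 115 = 44 m.
N² = (9.81/1026.859) × (0.192/44) = 4.1688 × 10⁻⁵ s⁻².
N = √(4.1688 × 10⁻⁵) = 6.4566 × 10⁻³ rad s⁻¹, so T = 2π/N = 973.14 s ≈ 973 s.
A positive N² confirms static stability across the interval.

973 s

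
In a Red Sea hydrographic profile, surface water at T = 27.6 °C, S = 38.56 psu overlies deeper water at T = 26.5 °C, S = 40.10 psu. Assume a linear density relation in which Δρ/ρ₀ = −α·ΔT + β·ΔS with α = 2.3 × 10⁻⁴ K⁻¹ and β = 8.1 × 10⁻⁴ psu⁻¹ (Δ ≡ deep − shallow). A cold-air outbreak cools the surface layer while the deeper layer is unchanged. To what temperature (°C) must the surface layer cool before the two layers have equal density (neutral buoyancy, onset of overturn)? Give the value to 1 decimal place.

21.1 °C

Neutral buoyancy requires Δρ = 0, i.e. −α(T_deep − T_surf′) + β(S_deep − S_surf) = 0.
T_surf′ = T_deep − (β/α)·ΔS = 26.5 − (8.1 × 10⁻⁴/2.3 × 10⁻⁴)·(+1.54) = 21.077 °C.
Cooling required: 27.6 − (21.077) = 6.523 °C.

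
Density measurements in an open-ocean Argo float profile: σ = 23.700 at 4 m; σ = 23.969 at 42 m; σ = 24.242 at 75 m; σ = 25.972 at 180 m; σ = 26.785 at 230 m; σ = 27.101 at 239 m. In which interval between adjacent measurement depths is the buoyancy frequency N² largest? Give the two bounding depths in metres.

230–239 m

Compute the density gradient over each adjacent pair:
  4–42 m: Δρ/Δz = 0.269/38 = 7.1 × 10⁻³ kg m⁻⁴
  42–75 m: Δρ/Δz = 0.273/33 = 8.3 × 10⁻³ kg m⁻⁴
  75–180 m: Δρ/Δz = 1.730/105 = 0.016 kg m⁻⁴
  180–230 m: Δρ/Δz = 0.813/50 = 0.016 kg m⁻⁴
  230–239 m: Δρ/Δz = 0.316/9 = 0.035 kg m⁻⁴
The largest gradient is in the 230–239 m interval — the pycnocline.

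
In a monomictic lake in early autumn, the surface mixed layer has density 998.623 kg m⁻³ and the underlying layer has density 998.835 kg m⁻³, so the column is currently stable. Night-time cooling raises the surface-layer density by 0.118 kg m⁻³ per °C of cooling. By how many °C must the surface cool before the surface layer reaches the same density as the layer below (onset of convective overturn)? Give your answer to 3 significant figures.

1.80 °C

Density deficit of the surface layer: 998.835 − 998.623 = 0.212 kg m⁻³.
Required change = 0.212 / 0.118 = 1.80 °C.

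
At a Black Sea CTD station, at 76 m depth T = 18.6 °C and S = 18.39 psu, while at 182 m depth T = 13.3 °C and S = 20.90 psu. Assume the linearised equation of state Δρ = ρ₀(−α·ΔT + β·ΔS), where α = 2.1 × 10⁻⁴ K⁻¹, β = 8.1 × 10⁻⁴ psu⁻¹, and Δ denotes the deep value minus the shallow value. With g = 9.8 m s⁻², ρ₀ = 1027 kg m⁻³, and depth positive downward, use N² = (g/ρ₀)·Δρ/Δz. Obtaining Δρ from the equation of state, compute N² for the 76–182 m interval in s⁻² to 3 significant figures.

2.91 × 10⁻⁴ s⁻²

ΔT = -5.3 K, ΔS = +2.51 psu (deep − shallow).
Δρ/ρ₀ = −αΔT + βΔS = 1.113 × 10⁻³ + 2.0331 × 10⁻³ = 3.1461 × 10⁻³, so Δρ ≈ 3.231 kg m⁻³.
N² = (g/ρ₀)·Δρ/Δz = g·(Δρ/ρ₀)/Δz = 9.8 × 3.1461 × 10⁻³ / 106 = 2.9087 × 10⁻⁴ s⁻² ≈ 2.91 × 10⁻⁴ s⁻².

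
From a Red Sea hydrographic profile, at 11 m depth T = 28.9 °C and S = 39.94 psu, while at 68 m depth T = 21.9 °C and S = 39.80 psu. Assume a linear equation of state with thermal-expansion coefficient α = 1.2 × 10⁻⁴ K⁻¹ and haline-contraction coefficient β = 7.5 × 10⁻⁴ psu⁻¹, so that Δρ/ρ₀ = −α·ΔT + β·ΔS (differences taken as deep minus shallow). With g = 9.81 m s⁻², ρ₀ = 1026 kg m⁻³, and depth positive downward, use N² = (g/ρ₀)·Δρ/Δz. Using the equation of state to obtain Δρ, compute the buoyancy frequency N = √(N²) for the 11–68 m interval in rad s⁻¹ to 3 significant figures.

0.0112 rad s⁻¹

ΔT = -7.0 K, ΔS = -0.14 psu (deep − shallow).
Δρ/ρ₀ = −αΔT + βΔS = 8.40 × 10⁻⁴ − 1.05 × 10⁻⁴ = 7.35 × 10⁻⁴, so Δρ ≈ 0.7541 kg m⁻³.
N² = (g/ρ₀)·Δρ/Δz = g·(Δρ/ρ₀)/Δz = 9.81 × 7.35 × 10⁻⁴ / 57 = 1.2650 × 10⁻⁴ s⁻².
N = √(1.2650 × 10⁻⁴) = 0.011247 rad s⁻¹ ≈ 0.0112 rad s⁻¹.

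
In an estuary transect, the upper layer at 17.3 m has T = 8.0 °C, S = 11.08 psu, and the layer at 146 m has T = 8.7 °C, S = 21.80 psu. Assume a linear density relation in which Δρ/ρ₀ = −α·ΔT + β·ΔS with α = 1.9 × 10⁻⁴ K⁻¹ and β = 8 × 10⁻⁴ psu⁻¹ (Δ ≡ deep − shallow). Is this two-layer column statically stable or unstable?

stable

ΔT = 8.7 − 8.0 = +0.7 K and ΔS = 21.80 − 11.08 = +10.72 psu (deep − shallow).
−αΔT = -1.33 × 10⁻⁴; βΔS = 8.576 × 10⁻³; sum Δρ/ρ₀ = 8.443 × 10⁻³.
Δρ/ρ₀ > 0, so Δρ > 0: deeper water is denser → statically stable.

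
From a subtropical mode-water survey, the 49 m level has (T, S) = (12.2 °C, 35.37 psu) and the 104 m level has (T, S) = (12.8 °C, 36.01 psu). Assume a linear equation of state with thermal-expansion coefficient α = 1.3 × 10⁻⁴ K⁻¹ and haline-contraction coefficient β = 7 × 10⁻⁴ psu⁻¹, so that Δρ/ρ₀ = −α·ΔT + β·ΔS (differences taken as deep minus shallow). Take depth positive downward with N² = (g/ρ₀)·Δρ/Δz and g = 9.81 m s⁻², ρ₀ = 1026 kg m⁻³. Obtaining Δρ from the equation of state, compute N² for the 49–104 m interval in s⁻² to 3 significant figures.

6.60 × 10⁻⁵ s⁻²

ΔT = +0.6 K, ΔS = +0.64 psu (deep − shallow).
Δρ/ρ₀ = −αΔT + βΔS = -7.80 × 10⁻⁵ + 4.48 × 10⁻⁴ = 3.70 × 10⁻⁴, so Δρ ≈ 0.3796 kg m⁻³.
N² = (g/ρ₀)·Δρ/Δz = g·(Δρ/ρ₀)/Δz = 9.81 × 3.70 × 10⁻⁴ / 55 = 6.5995 × 10⁻⁵ s⁻² ≈ 6.60 × 10⁻⁵ s⁻².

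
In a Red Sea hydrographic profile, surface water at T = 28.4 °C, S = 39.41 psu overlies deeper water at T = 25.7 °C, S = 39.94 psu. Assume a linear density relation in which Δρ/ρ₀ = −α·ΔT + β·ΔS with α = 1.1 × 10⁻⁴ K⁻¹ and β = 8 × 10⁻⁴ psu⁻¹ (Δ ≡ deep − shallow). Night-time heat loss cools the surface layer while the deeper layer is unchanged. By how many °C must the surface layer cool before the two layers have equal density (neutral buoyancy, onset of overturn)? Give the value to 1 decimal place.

Neutral buoyancy requires Δρ = 0, i.e. −α(T_deep − T_surf′) + β(S_deep − S_surf) = 0.
T_surf′ = T_deep − (β/α)·ΔS = 25.7 − (8 × 10⁻⁴/1.1 × 10⁻⁴)·(+0.53) = 21.845 °C.
Cooling required: 28.4 − (21.845) = 6.555 °C.

6.6 °C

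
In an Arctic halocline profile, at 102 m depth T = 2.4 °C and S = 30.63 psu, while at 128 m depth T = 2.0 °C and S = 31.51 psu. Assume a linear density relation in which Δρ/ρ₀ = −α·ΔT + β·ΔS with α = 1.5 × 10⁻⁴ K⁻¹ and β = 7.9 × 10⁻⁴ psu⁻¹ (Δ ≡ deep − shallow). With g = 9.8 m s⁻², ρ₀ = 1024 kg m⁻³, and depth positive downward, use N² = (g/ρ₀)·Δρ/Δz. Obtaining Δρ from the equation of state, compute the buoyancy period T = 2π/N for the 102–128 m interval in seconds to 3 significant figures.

ΔT = -0.4 K, ΔS = +0.88 psu (deep − shallow).
Δρ/ρ₀ = −αΔT + βΔS = 6.00 × 10⁻⁵ + 6.952 × 10⁻⁴ = 7.552 × 10⁻⁴, so Δρ ≈ 0.7733 kg m⁻³.
N² = (g/ρ₀)·Δρ/Δz = g·(Δρ/ρ₀)/Δz = 9.8 × 7.552 × 10⁻⁴ / 26 = 2.8465 × 10⁻⁴ s⁻².
N = √(2.8465 × 10⁻⁴) = 0.016872 rad s⁻¹ → T = 2π/N = 372.40 s ≈ 372 s.

372 s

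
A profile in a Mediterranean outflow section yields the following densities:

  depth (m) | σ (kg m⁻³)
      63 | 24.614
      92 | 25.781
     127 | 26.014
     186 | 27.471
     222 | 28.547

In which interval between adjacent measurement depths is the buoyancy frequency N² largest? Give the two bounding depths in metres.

Compute the density gradient over each adjacent pair:
  63–92 m: Δρ/Δz = 1.167/29 = 0.040 kg m⁻⁴
  92–127 m: Δρ/Δz = 0.233/35 = 6.7 × 10⁻³ kg m⁻⁴
  127–186 m: Δρ/Δz = 1.457/59 = 0.025 kg m⁻⁴
  186–222 m: Δρ/Δz = 1.076/36 = 0.030 kg m⁻⁴
The largest gradient is in the 63–92 m interval — the pycnocline.

63–92 m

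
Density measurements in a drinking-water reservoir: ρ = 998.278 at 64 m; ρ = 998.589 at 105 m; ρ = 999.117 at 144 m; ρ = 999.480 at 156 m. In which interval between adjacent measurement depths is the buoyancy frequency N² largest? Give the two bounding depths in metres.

Compute the density gradient over each adjacent pair:
  64–105 m: Δρ/Δz = 0.311/41 = 7.6 × 10⁻³ kg m⁻⁴
  105–144 m: Δρ/Δz = 0.528/39 = 0.014 kg m⁻⁴
  144–156 m: Δρ/Δz = 0.363/12 = 0.030 kg m⁻⁴
The largest gradient is in the 144–156 m interval — the pycnocline.

144–156 m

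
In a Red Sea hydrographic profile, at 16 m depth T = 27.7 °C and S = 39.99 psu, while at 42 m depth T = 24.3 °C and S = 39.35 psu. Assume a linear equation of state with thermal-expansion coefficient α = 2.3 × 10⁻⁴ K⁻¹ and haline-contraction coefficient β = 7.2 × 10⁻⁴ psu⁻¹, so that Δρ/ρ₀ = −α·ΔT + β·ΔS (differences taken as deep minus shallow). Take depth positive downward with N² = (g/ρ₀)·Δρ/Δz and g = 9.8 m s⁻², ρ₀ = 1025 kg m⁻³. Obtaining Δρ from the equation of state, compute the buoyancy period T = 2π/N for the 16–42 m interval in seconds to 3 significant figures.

ΔT = -3.4 K, ΔS = -0.64 psu (deep − shallow).
Δρ/ρ₀ = −αΔT + βΔS = 7.82 × 10⁻⁴ − 4.608 × 10⁻⁴ = 3.212 × 10⁻⁴, so Δρ ≈ 0.3292 kg m⁻³.
N² = (g/ρ₀)·Δρ/Δz = g·(Δρ/ρ₀)/Δz = 9.8 × 3.212 × 10⁻⁴ / 26 = 1.2107 × 10⁻⁴ s⁻².
N = √(1.2107 × 10⁻⁴) = 0.011003 rad s⁻¹ → T = 2π/N = 571.04 s ≈ 571 s.

571 s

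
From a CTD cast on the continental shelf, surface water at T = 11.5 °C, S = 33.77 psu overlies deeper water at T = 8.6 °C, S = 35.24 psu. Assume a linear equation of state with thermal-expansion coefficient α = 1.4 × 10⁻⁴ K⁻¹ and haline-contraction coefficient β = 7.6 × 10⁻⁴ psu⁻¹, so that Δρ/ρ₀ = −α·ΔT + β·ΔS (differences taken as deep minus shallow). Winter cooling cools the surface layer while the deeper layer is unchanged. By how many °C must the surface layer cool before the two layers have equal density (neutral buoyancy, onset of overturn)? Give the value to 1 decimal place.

Neutral buoyancy requires Δρ = 0, i.e. −α(T_deep − T_surf′) + β(S_deep − S_surf) = 0.
T_surf′ = T_deep − (β/α)·ΔS = 8.6 − (7.6 × 10⁻⁴/1.4 × 10⁻⁴)·(+1.47) = 0.620 °C.
Cooling required: 11.5 − (0.620) = 10.880 °C.

10.9 °C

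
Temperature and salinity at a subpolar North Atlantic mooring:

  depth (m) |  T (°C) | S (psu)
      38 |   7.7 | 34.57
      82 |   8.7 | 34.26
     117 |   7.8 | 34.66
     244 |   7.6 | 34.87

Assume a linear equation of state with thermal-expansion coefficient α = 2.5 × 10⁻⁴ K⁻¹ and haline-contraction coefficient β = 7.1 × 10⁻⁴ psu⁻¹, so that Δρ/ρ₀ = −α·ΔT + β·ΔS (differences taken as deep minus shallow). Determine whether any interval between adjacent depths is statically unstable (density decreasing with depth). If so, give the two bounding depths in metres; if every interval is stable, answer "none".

Evaluate Δρ/ρ₀ = −αΔT + βΔS across each adjacent pair:
  38–82 m: −αΔT+βΔS = −(2.5 × 10⁻⁴)(+1.0)+(7.1 × 10⁻⁴)(-0.31) = -4.7 × 10⁻⁴ → UNSTABLE
  82–117 m: −αΔT+βΔS = −(2.5 × 10⁻⁴)(-0.9)+(7.1 × 10⁻⁴)(+0.40) = 5.1 × 10⁻⁴ → stable
  117–244 m: −αΔT+βΔS = −(2.5 × 10⁻⁴)(-0.2)+(7.1 × 10⁻⁴)(+0.21) = 2.0 × 10⁻⁴ → stable
The 38–82 m interval has Δρ < 0: lighter water underlies denser water.

38–82 m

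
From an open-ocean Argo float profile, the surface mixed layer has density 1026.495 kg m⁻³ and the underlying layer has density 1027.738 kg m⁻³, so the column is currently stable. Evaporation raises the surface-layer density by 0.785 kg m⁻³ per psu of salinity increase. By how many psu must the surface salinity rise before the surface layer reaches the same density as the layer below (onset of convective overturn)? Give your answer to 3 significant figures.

Density deficit of the surface layer: 1027.738 − 1026.495 = 1.243 kg m⁻³.
Required change = 1.243 / 0.785 = 1.58 psu.

1.58 psu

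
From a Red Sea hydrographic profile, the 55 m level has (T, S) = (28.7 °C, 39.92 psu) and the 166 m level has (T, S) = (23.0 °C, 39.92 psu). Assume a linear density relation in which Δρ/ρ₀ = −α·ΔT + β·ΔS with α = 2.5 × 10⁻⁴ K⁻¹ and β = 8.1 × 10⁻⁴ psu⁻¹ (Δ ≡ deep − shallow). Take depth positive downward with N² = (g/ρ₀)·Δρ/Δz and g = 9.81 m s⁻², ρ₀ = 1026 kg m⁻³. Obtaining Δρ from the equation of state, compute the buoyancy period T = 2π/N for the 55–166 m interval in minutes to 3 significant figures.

9.33 min

ΔT = -5.7 K, ΔS = +0.00 psu (deep − shallow).
Δρ/ρ₀ = −αΔT + βΔS = 1.425 × 10⁻³ + 0 = 1.425 × 10⁻³, so Δρ ≈ 1.462 kg m⁻³.
N² = (g/ρ₀)·Δρ/Δz = g·(Δρ/ρ₀)/Δz = 9.81 × 1.425 × 10⁻³ / 111 = 1.2594 × 10⁻⁴ s⁻².
N = √(1.2594 × 10⁻⁴) = 0.011222 rad s⁻¹ → T = 2π/N = 559.90 s = 9.3317 min ≈ 9.33 min.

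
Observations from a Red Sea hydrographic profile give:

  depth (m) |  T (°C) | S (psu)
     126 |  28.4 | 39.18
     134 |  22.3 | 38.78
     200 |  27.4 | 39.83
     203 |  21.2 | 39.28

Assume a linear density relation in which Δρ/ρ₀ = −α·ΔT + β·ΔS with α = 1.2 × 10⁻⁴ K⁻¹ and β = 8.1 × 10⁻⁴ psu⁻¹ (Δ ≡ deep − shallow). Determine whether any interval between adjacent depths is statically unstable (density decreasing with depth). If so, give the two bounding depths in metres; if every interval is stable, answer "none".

Evaluate Δρ/ρ₀ = −αΔT + βΔS across each adjacent pair:
  126–134 m: −αΔT+βΔS = −(1.2 × 10⁻⁴)(-6.1)+(8.1 × 10⁻⁴)(-0.40) = 4.1 × 10⁻⁴ → stable
  134–200 m: −αΔT+βΔS = −(1.2 × 10⁻⁴)(+5.1)+(8.1 × 10⁻⁴)(+1.05) = 2.4 × 10⁻⁴ → stable
  200–203 m: −αΔT+βΔS = −(1.2 × 10⁻⁴)(-6.2)+(8.1 × 10⁻⁴)(-0.55) = 3.0 × 10⁻⁴ → stable
Every interval has Δρ > 0: the column is stably stratified throughout.

none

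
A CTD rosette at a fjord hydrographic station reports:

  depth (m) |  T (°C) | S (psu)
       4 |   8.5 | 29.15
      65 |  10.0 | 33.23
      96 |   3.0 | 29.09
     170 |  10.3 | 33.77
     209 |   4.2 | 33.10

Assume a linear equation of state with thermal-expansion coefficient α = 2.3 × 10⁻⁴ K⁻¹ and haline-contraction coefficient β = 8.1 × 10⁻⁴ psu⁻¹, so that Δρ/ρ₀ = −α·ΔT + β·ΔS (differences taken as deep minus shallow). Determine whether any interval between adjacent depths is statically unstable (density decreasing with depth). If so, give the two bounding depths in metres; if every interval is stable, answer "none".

Evaluate Δρ/ρ₀ = −αΔT + βΔS across each adjacent pair:
  4–65 m: −αΔT+βΔS = −(2.3 × 10⁻⁴)(+1.5)+(8.1 × 10⁻⁴)(+4.08) = 3.0 × 10⁻³ → stable
  65–96 m: −αΔT+βΔS = −(2.3 × 10⁻⁴)(-7.0)+(8.1 × 10⁻⁴)(-4.14) = -1.7 × 10⁻³ → UNSTABLE
  96–170 m: −αΔT+βΔS = −(2.3 × 10⁻⁴)(+7.3)+(8.1 × 10⁻⁴)(+4.68) = 2.1 × 10⁻³ → stable
  170–209 m: −αΔT+βΔS = −(2.3 × 10⁻⁴)(-6.1)+(8.1 × 10⁻⁴)(-0.67) = 8.6 × 10⁻⁴ → stable
The 65–96 m interval has Δρ < 0: lighter water underlies denser water.

65–96 m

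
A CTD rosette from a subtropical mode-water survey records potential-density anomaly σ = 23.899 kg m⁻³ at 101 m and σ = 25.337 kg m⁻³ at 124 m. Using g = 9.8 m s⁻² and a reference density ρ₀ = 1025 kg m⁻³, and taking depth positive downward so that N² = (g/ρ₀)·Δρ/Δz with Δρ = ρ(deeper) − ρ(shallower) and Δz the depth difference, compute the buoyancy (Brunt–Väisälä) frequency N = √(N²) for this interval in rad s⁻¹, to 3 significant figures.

Δρ = 1025.337 − 1023.899 = 1.438 kg m⁻³ over Δz = 124 − 101 = 23 m.
N² = (9.8/1025) × (1.438/23) = 5.9777 × 10⁻⁴ s⁻².
N = √(5.9777 × 10⁻⁴) = 0.024449 rad s⁻¹ ≈ 0.0244 rad s⁻¹.

0.0244 rad s⁻¹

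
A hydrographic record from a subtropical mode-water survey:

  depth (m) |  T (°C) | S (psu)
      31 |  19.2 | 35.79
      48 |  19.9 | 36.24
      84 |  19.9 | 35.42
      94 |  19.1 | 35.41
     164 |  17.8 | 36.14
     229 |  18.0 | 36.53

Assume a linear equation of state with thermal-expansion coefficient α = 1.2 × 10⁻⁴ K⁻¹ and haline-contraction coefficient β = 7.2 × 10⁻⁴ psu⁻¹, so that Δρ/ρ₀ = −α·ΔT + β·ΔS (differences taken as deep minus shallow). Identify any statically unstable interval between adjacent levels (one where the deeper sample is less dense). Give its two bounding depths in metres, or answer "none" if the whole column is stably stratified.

48–84 m

Evaluate Δρ/ρ₀ = −αΔT + βΔS across each adjacent pair:
  31–48 m: −αΔT+βΔS = −(1.2 × 10⁻⁴)(+0.7)+(7.2 × 10⁻⁴)(+0.45) = 2.4 × 10⁻⁴ → stable
  48–84 m: −αΔT+βΔS = −(1.2 × 10⁻⁴)(+0.0)+(7.2 × 10⁻⁴)(-0.82) = -5.9 × 10⁻⁴ → UNSTABLE
  84–94 m: −αΔT+βΔS = −(1.2 × 10⁻⁴)(-0.8)+(7.2 × 10⁻⁴)(-0.01) = 8.9 × 10⁻⁵ → stable
  94–164 m: −αΔT+βΔS = −(1.2 × 10⁻⁴)(-1.3)+(7.2 × 10⁻⁴)(+0.73) = 6.8 × 10⁻⁴ → stable
  164–229 m: −αΔT+βΔS = −(1.2 × 10⁻⁴)(+0.2)+(7.2 × 10⁻⁴)(+0.39) = 2.6 × 10⁻⁴ → stable
The 48–84 m interval has Δρ < 0: lighter water underlies denser water.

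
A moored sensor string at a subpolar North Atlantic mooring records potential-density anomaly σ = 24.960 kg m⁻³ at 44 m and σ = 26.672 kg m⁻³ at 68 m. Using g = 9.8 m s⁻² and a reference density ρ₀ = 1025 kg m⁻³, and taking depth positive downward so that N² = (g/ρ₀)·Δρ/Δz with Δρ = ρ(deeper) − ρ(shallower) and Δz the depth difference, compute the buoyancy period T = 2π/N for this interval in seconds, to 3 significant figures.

241 s

Δρ = 1026.672 − 1024.960 = 1.712 kg m⁻³ over Δz = 68 − 44 = 24 m.
N² = (9.8/1025) × (1.712/24) = 6.8202 × 10⁻⁴ s⁻².
N = √(6.8202 × 10⁻⁴) = 0.026116 rad s⁻¹, so T = 2π/N = 240.59 s ≈ 241 s.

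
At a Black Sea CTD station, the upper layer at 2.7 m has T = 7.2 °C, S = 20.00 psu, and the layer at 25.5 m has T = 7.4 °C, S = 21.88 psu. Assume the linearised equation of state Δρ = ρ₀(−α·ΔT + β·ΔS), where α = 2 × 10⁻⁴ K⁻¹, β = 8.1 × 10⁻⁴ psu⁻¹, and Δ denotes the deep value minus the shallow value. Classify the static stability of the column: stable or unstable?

stable

ΔT = 7.4 − 7.2 = +0.2 K and ΔS = 21.88 − 20.00 = +1.88 psu (deep − shallow).
−αΔT = -4.00 × 10⁻⁵; βΔS = 1.5228 × 10⁻³; sum Δρ/ρ₀ = 1.4828 × 10⁻³.
Δρ/ρ₀ > 0, so Δρ > 0: deeper water is denser → statically stable.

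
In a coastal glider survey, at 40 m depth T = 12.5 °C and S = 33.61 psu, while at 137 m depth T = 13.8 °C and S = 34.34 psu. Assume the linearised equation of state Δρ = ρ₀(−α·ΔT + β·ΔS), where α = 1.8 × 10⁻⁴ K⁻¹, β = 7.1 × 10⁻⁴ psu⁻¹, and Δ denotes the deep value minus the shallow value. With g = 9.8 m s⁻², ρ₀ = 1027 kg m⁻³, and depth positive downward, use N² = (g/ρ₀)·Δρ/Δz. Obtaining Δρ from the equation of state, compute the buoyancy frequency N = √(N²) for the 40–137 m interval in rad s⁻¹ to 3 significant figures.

ΔT = +1.3 K, ΔS = +0.73 psu (deep − shallow).
Δρ/ρ₀ = −αΔT + βΔS = -2.34 × 10⁻⁴ + 5.183 × 10⁻⁴ = 2.843 × 10⁻⁴, so Δρ ≈ 0.2920 kg m⁻³.
N² = (g/ρ₀)·Δρ/Δz = g·(Δρ/ρ₀)/Δz = 9.8 × 2.843 × 10⁻⁴ / 97 = 2.8723 × 10⁻⁵ s⁻².
N = √(2.8723 × 10⁻⁵) = 5.3594 × 10⁻³ rad s⁻¹ ≈ 5.36 × 10⁻³ rad s⁻¹.

5.36 × 10⁻³ rad s⁻¹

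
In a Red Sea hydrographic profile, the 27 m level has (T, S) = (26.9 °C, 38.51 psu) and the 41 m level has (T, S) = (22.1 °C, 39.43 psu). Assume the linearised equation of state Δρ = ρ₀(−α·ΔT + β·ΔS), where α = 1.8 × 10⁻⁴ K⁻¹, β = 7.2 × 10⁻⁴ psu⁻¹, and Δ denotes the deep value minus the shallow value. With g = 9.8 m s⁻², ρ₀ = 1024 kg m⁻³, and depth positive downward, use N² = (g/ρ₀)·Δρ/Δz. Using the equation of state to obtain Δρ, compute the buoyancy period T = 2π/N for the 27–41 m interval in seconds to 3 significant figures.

192 s

ΔT = -4.8 K, ΔS = +0.92 psu (deep − shallow).
Δρ/ρ₀ = −αΔT + βΔS = 8.64 × 10⁻⁴ + 6.624 × 10⁻⁴ = 1.5264 × 10⁻³, so Δρ ≈ 1.563 kg m⁻³.
N² = (g/ρ₀)·Δρ/Δz = g·(Δρ/ρ₀)/Δz = 9.8 × 1.5264 × 10⁻³ / 14 = 1.0685 × 10⁻³ s⁻².
N = √(1.0685 × 10⁻³) = 0.032688 rad s⁻¹ → T = 2π/N = 192.22 s ≈ 192 s.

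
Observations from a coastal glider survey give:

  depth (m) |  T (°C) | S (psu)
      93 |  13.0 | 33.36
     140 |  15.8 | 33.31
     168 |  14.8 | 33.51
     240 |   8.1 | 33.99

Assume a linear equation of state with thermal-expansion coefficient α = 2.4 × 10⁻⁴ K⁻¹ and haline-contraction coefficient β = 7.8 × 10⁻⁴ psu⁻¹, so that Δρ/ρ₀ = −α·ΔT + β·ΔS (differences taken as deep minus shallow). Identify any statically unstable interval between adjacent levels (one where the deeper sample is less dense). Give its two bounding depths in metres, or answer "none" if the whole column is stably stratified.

93–140 m

Evaluate Δρ/ρ₀ = −αΔT + βΔS across each adjacent pair:
  93–140 m: −αΔT+βΔS = −(2.4 × 10⁻⁴)(+2.8)+(7.8 × 10⁻⁴)(-0.05) = -7.1 × 10⁻⁴ → UNSTABLE
  140–168 m: −αΔT+βΔS = −(2.4 × 10⁻⁴)(-1.0)+(7.8 × 10⁻⁴)(+0.20) = 4.0 × 10⁻⁴ → stable
  168–240 m: −αΔT+βΔS = −(2.4 × 10⁻⁴)(-6.7)+(7.8 × 10⁻⁴)(+0.48) = 2.0 × 10⁻³ → stable
The 93–140 m interval has Δρ < 0: lighter water underlies denser water.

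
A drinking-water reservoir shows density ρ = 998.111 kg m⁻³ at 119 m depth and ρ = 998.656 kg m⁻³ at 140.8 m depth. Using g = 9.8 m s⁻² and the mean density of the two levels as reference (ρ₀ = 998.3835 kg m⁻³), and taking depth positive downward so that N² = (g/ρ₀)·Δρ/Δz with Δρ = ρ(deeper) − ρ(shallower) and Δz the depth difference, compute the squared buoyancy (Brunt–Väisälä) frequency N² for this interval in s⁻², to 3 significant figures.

2.45 × 10⁻⁴ s⁻²

Δρ = 998.656 − 998.111 = 0.545 kg m⁻³ over Δz = 140.8 − 119 = 21.8 m.
N² = (9.8/998.3835) × (0.545/21.8) = 2.4540 × 10⁻⁴ s⁻² ≈ 2.45 × 10⁻⁴ s⁻².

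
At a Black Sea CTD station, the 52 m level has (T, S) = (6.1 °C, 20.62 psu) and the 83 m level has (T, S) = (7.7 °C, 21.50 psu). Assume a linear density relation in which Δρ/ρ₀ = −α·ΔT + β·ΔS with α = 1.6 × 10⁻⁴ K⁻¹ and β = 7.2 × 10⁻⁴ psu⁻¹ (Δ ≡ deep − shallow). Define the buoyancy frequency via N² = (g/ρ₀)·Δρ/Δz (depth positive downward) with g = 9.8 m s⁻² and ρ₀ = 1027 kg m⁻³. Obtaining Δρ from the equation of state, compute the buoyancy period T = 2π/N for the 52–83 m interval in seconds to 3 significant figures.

ΔT = +1.6 K, ΔS = +0.88 psu (deep − shallow).
Δρ/ρ₀ = −αΔT + βΔS = -2.56 × 10⁻⁴ + 6.336 × 10⁻⁴ = 3.776 × 10⁻⁴, so Δρ ≈ 0.3878 kg m⁻³.
N² = (g/ρ₀)·Δρ/Δz = g·(Δρ/ρ₀)/Δz = 9.8 × 3.776 × 10⁻⁴ / 31 = 1.1937 × 10⁻⁴ s⁻².
N = √(1.1937 × 10⁻⁴) = 0.010926 rad s⁻¹ → T = 2π/N = 575.07 s ≈ 575 s.

575 s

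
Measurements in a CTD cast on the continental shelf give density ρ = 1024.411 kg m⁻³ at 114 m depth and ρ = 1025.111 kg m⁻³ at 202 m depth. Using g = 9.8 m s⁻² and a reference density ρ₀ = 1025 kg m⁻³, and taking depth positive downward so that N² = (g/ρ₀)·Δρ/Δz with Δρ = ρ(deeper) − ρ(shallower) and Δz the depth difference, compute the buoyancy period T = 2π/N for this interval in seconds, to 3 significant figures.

Δρ = 1025.111 − 1024.411 = 0.700 kg m⁻³ over Δz = 202 − 114 = 88 m.
N² = (9.8/1025) × (0.700/88) = 7.6053 × 10⁻⁵ s⁻².
N = √(7.6053 × 10⁻⁵) = 8.7208 × 10⁻³ rad s⁻¹, so T = 2π/N = 720.48 s ≈ 720 s.

720 s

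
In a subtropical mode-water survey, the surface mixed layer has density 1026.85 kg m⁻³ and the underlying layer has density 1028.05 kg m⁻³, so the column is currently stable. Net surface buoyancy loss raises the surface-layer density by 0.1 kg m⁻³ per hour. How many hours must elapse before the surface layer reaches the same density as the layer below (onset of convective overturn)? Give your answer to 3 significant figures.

12.0 hours

Density deficit of the surface layer: 1028.05 − 1026.85 = 1.2 kg m⁻³.
Required change = 1.2 / 0.1 = 12.0 hours.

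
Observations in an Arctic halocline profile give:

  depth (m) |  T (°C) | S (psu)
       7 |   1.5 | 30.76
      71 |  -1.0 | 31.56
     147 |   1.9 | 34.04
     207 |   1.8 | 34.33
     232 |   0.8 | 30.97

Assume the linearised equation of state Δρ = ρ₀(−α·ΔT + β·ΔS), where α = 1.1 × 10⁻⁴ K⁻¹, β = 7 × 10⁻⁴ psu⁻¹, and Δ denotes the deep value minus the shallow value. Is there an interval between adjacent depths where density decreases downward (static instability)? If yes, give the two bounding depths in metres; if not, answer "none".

Evaluate Δρ/ρ₀ = −αΔT + βΔS across each adjacent pair:
  7–71 m: −αΔT+βΔS = −(1.1 × 10⁻⁴)(-2.5)+(7 × 10⁻⁴)(+0.80) = 8.4 × 10⁻⁴ → stable
  71–147 m: −αΔT+βΔS = −(1.1 × 10⁻⁴)(+2.9)+(7 × 10⁻⁴)(+2.48) = 1.4 × 10⁻³ → stable
  147–207 m: −αΔT+βΔS = −(1.1 × 10⁻⁴)(-0.1)+(7 × 10⁻⁴)(+0.29) = 2.1 × 10⁻⁴ → stable
  207–232 m: −αΔT+βΔS = −(1.1 × 10⁻⁴)(-1.0)+(7 × 10⁻⁴)(-3.36) = -2.2 × 10⁻³ → UNSTABLE
The 207–232 m interval has Δρ < 0: lighter water underlies denser water.

207–232 m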